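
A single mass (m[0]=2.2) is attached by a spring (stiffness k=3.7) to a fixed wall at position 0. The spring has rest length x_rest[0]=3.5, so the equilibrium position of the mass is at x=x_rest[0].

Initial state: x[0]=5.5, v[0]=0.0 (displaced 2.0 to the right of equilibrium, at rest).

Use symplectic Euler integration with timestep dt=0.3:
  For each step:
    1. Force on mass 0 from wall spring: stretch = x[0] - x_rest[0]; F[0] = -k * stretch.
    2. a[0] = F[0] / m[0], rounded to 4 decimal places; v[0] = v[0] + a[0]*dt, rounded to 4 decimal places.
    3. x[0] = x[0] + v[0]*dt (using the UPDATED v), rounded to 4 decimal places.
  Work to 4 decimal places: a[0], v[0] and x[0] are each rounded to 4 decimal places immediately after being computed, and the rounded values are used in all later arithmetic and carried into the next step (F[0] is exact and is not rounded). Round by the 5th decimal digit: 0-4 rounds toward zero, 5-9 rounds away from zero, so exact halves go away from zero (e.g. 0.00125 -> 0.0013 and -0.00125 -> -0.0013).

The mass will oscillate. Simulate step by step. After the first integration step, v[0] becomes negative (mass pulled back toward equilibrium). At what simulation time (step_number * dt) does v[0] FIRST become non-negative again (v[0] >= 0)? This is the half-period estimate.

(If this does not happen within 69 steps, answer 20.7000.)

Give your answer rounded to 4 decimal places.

Answer: 2.7000

Derivation:
Step 0: x=[5.5000] v=[0.0000]
Step 1: x=[5.1973] v=[-1.0091]
Step 2: x=[4.6377] v=[-1.8655]
Step 3: x=[3.9059] v=[-2.4395]
Step 4: x=[3.1126] v=[-2.6443]
Step 5: x=[2.3779] v=[-2.4489]
Step 6: x=[1.8131] v=[-1.8827]
Step 7: x=[1.5036] v=[-1.0316]
Step 8: x=[1.4963] v=[-0.0243]
Step 9: x=[1.7923] v=[0.9867]
First v>=0 after going negative at step 9, time=2.7000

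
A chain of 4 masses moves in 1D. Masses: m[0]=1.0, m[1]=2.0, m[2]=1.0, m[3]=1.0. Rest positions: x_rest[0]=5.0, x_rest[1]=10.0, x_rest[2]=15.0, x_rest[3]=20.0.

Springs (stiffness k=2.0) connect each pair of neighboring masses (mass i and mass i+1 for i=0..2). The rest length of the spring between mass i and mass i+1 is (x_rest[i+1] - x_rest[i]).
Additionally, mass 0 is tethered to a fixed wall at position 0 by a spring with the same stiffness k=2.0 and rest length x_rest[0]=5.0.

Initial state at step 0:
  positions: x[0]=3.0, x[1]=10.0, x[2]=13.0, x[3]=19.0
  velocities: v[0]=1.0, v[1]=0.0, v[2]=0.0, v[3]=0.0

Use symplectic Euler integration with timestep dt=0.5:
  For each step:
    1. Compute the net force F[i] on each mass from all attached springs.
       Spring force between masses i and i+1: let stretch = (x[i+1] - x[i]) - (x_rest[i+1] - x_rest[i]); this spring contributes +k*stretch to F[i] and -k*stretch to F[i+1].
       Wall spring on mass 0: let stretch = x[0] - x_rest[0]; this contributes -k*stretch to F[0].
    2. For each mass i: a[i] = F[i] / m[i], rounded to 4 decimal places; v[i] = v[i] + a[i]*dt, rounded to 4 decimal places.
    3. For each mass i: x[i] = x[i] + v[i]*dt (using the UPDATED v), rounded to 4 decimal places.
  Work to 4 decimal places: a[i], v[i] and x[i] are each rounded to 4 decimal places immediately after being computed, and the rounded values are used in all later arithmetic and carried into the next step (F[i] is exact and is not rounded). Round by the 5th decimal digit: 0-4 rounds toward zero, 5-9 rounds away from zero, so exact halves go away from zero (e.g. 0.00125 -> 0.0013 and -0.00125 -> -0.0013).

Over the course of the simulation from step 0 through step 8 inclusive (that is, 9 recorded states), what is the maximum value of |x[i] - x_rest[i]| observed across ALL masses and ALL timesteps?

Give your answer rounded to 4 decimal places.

Answer: 2.1093

Derivation:
Step 0: x=[3.0000 10.0000 13.0000 19.0000] v=[1.0000 0.0000 0.0000 0.0000]
Step 1: x=[5.5000 9.0000 14.5000 18.5000] v=[5.0000 -2.0000 3.0000 -1.0000]
Step 2: x=[7.0000 8.5000 15.2500 18.5000] v=[3.0000 -1.0000 1.5000 0.0000]
Step 3: x=[5.7500 9.3125 14.2500 19.3750] v=[-2.5000 1.6250 -2.0000 1.7500]
Step 4: x=[3.4063 10.4688 13.3438 20.1875] v=[-4.6875 2.3125 -1.8125 1.6250]
Step 5: x=[2.8907 10.5782 14.4219 20.0782] v=[-1.0313 0.2188 2.1562 -0.2187]
Step 6: x=[4.7735 9.7267 16.4063 19.6407] v=[3.7655 -1.7031 3.9688 -0.8750]
Step 7: x=[6.7461 9.3068 16.6681 20.0860] v=[3.9452 -0.8399 0.5236 0.8906]
Step 8: x=[6.6260 10.0870 14.9582 21.3224] v=[-0.2402 1.5604 -3.4198 2.4727]
Max displacement = 2.1093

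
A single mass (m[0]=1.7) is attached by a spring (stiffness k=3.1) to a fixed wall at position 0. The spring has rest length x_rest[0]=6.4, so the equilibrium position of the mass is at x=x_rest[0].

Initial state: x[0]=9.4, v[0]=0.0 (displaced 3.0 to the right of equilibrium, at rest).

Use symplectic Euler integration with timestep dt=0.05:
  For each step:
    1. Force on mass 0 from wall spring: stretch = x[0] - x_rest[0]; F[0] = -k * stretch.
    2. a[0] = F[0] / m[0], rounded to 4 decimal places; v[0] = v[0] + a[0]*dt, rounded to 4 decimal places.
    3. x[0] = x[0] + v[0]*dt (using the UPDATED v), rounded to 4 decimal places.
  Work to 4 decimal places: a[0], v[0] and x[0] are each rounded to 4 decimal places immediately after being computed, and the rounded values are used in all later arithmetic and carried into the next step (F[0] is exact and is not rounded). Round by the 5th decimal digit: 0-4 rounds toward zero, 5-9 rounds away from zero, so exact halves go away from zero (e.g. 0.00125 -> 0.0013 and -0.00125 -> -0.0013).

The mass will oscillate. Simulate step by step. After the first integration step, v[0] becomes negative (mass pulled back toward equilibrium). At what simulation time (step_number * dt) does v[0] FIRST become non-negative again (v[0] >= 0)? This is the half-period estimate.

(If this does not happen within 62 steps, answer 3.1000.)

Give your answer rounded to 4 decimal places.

Answer: 2.3500

Derivation:
Step 0: x=[9.4000] v=[0.0000]
Step 1: x=[9.3863] v=[-0.2735]
Step 2: x=[9.3590] v=[-0.5458]
Step 3: x=[9.3182] v=[-0.8156]
Step 4: x=[9.2641] v=[-1.0817]
Step 5: x=[9.1970] v=[-1.3428]
Step 6: x=[9.1171] v=[-1.5978]
Step 7: x=[9.0248] v=[-1.8455]
Step 8: x=[8.9206] v=[-2.0848]
Step 9: x=[8.8049] v=[-2.3146]
Step 10: x=[8.6782] v=[-2.5339]
Step 11: x=[8.5411] v=[-2.7416]
Step 12: x=[8.3943] v=[-2.9368]
Step 13: x=[8.2384] v=[-3.1186]
Step 14: x=[8.0741] v=[-3.2862]
Step 15: x=[7.9022] v=[-3.4388]
Step 16: x=[7.7234] v=[-3.5758]
Step 17: x=[7.5386] v=[-3.6965]
Step 18: x=[7.3486] v=[-3.8003]
Step 19: x=[7.1543] v=[-3.8868]
Step 20: x=[6.9565] v=[-3.9556]
Step 21: x=[6.7562] v=[-4.0063]
Step 22: x=[6.5543] v=[-4.0388]
Step 23: x=[6.3517] v=[-4.0529]
Step 24: x=[6.1493] v=[-4.0485]
Step 25: x=[5.9480] v=[-4.0256]
Step 26: x=[5.7488] v=[-3.9844]
Step 27: x=[5.5526] v=[-3.9250]
Step 28: x=[5.3602] v=[-3.8477]
Step 29: x=[5.1726] v=[-3.7529]
Step 30: x=[4.9906] v=[-3.6410]
Step 31: x=[4.8150] v=[-3.5125]
Step 32: x=[4.6466] v=[-3.3680]
Step 33: x=[4.4862] v=[-3.2081]
Step 34: x=[4.3345] v=[-3.0336]
Step 35: x=[4.1922] v=[-2.8453]
Step 36: x=[4.0600] v=[-2.6440]
Step 37: x=[3.9385] v=[-2.4306]
Step 38: x=[3.8282] v=[-2.2062]
Step 39: x=[3.7296] v=[-1.9717]
Step 40: x=[3.6432] v=[-1.7282]
Step 41: x=[3.5694] v=[-1.4768]
Step 42: x=[3.5085] v=[-1.2187]
Step 43: x=[3.4607] v=[-0.9551]
Step 44: x=[3.4263] v=[-0.6871]
Step 45: x=[3.4055] v=[-0.4160]
Step 46: x=[3.3984] v=[-0.1430]
Step 47: x=[3.4049] v=[0.1307]
First v>=0 after going negative at step 47, time=2.3500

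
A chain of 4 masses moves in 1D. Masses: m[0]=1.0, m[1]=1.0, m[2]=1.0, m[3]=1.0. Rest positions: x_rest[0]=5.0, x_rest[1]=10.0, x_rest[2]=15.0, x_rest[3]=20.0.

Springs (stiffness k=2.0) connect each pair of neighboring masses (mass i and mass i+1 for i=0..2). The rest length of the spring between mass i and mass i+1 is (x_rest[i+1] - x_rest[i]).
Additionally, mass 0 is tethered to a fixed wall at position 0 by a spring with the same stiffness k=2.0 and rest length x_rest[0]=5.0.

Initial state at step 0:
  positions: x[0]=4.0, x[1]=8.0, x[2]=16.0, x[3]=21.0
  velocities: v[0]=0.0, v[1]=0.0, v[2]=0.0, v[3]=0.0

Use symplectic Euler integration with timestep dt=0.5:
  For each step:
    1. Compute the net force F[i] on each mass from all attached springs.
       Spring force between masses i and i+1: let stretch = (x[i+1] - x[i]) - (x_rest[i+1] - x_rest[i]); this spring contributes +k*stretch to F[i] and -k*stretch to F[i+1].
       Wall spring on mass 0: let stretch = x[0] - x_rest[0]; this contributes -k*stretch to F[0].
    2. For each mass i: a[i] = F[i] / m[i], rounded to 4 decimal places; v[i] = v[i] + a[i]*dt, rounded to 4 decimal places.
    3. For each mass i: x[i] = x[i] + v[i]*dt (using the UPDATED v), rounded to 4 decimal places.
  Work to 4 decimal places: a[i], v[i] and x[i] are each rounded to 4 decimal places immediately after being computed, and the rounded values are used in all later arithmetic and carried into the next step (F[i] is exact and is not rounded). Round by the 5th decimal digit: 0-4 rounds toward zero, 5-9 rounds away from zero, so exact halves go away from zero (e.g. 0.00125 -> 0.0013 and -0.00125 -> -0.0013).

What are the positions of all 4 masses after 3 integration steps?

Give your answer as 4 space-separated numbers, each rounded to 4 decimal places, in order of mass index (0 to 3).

Answer: 6.6250 10.7500 15.2500 18.8750

Derivation:
Step 0: x=[4.0000 8.0000 16.0000 21.0000] v=[0.0000 0.0000 0.0000 0.0000]
Step 1: x=[4.0000 10.0000 14.5000 21.0000] v=[0.0000 4.0000 -3.0000 0.0000]
Step 2: x=[5.0000 11.2500 14.0000 20.2500] v=[2.0000 2.5000 -1.0000 -1.5000]
Step 3: x=[6.6250 10.7500 15.2500 18.8750] v=[3.2500 -1.0000 2.5000 -2.7500]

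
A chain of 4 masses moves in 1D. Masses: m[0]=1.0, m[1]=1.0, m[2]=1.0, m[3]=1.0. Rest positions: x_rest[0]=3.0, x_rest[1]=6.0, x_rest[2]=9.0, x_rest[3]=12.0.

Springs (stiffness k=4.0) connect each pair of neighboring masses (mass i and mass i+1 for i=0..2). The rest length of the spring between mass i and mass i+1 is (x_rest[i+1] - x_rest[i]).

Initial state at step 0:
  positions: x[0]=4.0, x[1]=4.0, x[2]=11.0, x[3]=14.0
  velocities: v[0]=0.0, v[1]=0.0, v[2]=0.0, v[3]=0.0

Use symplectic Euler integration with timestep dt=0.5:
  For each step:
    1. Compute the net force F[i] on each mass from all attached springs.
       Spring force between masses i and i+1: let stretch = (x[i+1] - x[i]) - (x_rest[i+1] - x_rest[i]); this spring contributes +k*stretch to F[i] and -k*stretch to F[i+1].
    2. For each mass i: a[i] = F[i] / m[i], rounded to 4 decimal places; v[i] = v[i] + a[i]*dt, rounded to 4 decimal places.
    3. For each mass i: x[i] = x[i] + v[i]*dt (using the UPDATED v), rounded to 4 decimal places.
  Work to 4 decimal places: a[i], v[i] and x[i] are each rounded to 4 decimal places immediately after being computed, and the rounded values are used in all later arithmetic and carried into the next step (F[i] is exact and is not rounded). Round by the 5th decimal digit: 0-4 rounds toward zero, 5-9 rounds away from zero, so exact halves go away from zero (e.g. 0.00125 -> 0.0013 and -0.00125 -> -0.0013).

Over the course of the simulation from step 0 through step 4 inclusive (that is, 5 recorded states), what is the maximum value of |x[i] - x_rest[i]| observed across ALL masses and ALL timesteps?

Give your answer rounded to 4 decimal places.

Step 0: x=[4.0000 4.0000 11.0000 14.0000] v=[0.0000 0.0000 0.0000 0.0000]
Step 1: x=[1.0000 11.0000 7.0000 14.0000] v=[-6.0000 14.0000 -8.0000 0.0000]
Step 2: x=[5.0000 4.0000 14.0000 10.0000] v=[8.0000 -14.0000 14.0000 -8.0000]
Step 3: x=[5.0000 8.0000 7.0000 13.0000] v=[0.0000 8.0000 -14.0000 6.0000]
Step 4: x=[5.0000 8.0000 7.0000 13.0000] v=[0.0000 0.0000 0.0000 0.0000]
Max displacement = 5.0000

Answer: 5.0000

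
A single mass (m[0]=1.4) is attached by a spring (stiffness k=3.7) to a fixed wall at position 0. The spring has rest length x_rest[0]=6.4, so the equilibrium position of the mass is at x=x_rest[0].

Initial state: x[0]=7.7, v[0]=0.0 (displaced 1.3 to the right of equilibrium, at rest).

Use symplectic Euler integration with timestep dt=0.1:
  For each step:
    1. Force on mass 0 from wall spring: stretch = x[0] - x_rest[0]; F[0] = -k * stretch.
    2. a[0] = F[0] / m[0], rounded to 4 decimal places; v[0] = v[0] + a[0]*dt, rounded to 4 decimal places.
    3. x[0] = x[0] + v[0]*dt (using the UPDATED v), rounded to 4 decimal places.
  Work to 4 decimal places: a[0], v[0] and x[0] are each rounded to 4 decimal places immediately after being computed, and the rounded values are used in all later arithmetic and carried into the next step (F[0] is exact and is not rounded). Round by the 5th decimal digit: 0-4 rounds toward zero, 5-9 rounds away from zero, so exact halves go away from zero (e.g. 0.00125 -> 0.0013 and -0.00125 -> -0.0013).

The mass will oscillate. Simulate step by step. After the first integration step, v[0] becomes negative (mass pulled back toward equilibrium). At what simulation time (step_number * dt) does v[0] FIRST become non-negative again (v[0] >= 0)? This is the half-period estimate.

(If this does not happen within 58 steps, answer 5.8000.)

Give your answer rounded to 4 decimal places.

Step 0: x=[7.7000] v=[0.0000]
Step 1: x=[7.6656] v=[-0.3436]
Step 2: x=[7.5978] v=[-0.6781]
Step 3: x=[7.4983] v=[-0.9947]
Step 4: x=[7.3698] v=[-1.2850]
Step 5: x=[7.2157] v=[-1.5413]
Step 6: x=[7.0400] v=[-1.7569]
Step 7: x=[6.8474] v=[-1.9260]
Step 8: x=[6.6430] v=[-2.0442]
Step 9: x=[6.4322] v=[-2.1084]
Step 10: x=[6.2205] v=[-2.1169]
Step 11: x=[6.0136] v=[-2.0695]
Step 12: x=[5.8169] v=[-1.9674]
Step 13: x=[5.6356] v=[-1.8133]
Step 14: x=[5.4745] v=[-1.6113]
Step 15: x=[5.3378] v=[-1.3667]
Step 16: x=[5.2292] v=[-1.0860]
Step 17: x=[5.1515] v=[-0.7766]
Step 18: x=[5.1068] v=[-0.4466]
Step 19: x=[5.0963] v=[-0.1048]
Step 20: x=[5.1203] v=[0.2398]
First v>=0 after going negative at step 20, time=2.0000

Answer: 2.0000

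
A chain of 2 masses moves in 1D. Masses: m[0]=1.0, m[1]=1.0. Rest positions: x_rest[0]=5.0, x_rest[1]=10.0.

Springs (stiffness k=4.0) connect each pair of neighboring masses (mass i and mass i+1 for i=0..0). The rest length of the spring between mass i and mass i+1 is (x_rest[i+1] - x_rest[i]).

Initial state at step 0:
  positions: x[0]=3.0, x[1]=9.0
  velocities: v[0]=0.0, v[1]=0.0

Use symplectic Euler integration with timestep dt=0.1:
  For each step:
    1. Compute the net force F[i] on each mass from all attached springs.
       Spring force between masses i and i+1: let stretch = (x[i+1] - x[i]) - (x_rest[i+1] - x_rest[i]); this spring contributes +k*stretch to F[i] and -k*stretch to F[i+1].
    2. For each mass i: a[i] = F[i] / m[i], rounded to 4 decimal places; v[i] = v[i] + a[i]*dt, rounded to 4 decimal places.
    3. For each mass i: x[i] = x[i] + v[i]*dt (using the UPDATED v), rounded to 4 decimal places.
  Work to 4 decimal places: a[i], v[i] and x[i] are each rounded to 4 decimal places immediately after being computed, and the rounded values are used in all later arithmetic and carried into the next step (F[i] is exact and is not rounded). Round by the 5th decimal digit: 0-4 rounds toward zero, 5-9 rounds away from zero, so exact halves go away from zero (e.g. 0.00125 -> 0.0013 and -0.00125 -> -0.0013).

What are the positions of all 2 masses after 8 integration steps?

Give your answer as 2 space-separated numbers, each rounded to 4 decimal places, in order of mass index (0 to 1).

Step 0: x=[3.0000 9.0000] v=[0.0000 0.0000]
Step 1: x=[3.0400 8.9600] v=[0.4000 -0.4000]
Step 2: x=[3.1168 8.8832] v=[0.7680 -0.7680]
Step 3: x=[3.2243 8.7757] v=[1.0746 -1.0746]
Step 4: x=[3.3538 8.6462] v=[1.2952 -1.2952]
Step 5: x=[3.4950 8.5050] v=[1.4122 -1.4122]
Step 6: x=[3.6366 8.3634] v=[1.4162 -1.4162]
Step 7: x=[3.7673 8.2327] v=[1.3069 -1.3069]
Step 8: x=[3.8766 8.1234] v=[1.0931 -1.0931]

Answer: 3.8766 8.1234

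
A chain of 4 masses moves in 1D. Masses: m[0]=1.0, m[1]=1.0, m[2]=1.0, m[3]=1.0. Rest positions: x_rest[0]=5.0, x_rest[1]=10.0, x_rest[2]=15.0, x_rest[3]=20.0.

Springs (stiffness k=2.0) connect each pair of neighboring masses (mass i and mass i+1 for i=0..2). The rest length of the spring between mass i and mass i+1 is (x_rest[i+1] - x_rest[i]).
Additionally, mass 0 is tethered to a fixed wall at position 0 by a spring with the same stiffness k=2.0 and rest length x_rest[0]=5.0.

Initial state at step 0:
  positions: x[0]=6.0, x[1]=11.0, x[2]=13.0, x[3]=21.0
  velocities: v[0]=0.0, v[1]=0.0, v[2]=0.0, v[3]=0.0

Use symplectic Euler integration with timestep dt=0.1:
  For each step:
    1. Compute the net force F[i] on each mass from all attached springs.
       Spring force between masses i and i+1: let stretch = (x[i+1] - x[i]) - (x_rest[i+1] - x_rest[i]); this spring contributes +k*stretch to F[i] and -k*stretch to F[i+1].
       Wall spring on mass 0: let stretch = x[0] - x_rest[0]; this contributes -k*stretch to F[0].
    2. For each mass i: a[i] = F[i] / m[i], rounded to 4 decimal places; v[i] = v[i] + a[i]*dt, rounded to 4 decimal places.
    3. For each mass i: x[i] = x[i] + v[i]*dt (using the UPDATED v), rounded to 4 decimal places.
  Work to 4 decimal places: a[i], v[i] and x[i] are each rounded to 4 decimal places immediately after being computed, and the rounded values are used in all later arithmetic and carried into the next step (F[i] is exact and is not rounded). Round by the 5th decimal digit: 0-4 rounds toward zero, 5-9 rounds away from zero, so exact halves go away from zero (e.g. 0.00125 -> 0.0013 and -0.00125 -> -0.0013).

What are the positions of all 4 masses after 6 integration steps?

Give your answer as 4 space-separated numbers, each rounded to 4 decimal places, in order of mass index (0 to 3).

Answer: 5.5603 10.0216 15.0525 19.9745

Derivation:
Step 0: x=[6.0000 11.0000 13.0000 21.0000] v=[0.0000 0.0000 0.0000 0.0000]
Step 1: x=[5.9800 10.9400 13.1200 20.9400] v=[-0.2000 -0.6000 1.2000 -0.6000]
Step 2: x=[5.9396 10.8244 13.3528 20.8236] v=[-0.4040 -1.1560 2.3280 -1.1640]
Step 3: x=[5.8781 10.6617 13.6845 20.6578] v=[-0.6150 -1.6273 3.3165 -1.6582]
Step 4: x=[5.7947 10.4638 14.0952 20.4525] v=[-0.8339 -1.9795 4.1066 -2.0529]
Step 5: x=[5.6888 10.2451 14.5604 20.2201] v=[-1.0590 -2.1870 4.6518 -2.3244]
Step 6: x=[5.5603 10.0216 15.0525 19.9745] v=[-1.2855 -2.2352 4.9207 -2.4563]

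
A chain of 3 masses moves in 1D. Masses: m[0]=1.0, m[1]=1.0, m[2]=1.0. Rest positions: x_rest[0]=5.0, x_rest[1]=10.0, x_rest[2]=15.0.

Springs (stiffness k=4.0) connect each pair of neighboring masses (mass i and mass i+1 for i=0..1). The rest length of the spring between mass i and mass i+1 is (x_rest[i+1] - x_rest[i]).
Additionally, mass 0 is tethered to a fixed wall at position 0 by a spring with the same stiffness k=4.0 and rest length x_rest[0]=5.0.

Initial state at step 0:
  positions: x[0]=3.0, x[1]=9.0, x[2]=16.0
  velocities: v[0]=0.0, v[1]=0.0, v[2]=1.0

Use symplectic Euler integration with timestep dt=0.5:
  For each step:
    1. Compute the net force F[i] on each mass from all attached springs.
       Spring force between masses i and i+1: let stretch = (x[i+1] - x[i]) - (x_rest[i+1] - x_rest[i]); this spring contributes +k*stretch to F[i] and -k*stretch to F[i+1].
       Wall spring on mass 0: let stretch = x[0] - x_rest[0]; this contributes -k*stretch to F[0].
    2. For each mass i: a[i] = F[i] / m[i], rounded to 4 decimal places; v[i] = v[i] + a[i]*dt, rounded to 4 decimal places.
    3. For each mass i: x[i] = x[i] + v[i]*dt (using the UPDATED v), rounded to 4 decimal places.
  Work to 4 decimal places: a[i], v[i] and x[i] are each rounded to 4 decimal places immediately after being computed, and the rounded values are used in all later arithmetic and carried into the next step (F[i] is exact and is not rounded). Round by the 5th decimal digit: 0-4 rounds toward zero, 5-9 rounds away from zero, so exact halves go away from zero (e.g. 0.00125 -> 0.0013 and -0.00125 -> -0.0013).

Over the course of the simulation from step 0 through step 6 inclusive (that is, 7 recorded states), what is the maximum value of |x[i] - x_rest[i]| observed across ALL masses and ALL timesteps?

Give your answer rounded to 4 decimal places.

Step 0: x=[3.0000 9.0000 16.0000] v=[0.0000 0.0000 1.0000]
Step 1: x=[6.0000 10.0000 14.5000] v=[6.0000 2.0000 -3.0000]
Step 2: x=[7.0000 11.5000 13.5000] v=[2.0000 3.0000 -2.0000]
Step 3: x=[5.5000 10.5000 15.5000] v=[-3.0000 -2.0000 4.0000]
Step 4: x=[3.5000 9.5000 17.5000] v=[-4.0000 -2.0000 4.0000]
Step 5: x=[4.0000 10.5000 16.5000] v=[1.0000 2.0000 -2.0000]
Step 6: x=[7.0000 11.0000 14.5000] v=[6.0000 1.0000 -4.0000]
Max displacement = 2.5000

Answer: 2.5000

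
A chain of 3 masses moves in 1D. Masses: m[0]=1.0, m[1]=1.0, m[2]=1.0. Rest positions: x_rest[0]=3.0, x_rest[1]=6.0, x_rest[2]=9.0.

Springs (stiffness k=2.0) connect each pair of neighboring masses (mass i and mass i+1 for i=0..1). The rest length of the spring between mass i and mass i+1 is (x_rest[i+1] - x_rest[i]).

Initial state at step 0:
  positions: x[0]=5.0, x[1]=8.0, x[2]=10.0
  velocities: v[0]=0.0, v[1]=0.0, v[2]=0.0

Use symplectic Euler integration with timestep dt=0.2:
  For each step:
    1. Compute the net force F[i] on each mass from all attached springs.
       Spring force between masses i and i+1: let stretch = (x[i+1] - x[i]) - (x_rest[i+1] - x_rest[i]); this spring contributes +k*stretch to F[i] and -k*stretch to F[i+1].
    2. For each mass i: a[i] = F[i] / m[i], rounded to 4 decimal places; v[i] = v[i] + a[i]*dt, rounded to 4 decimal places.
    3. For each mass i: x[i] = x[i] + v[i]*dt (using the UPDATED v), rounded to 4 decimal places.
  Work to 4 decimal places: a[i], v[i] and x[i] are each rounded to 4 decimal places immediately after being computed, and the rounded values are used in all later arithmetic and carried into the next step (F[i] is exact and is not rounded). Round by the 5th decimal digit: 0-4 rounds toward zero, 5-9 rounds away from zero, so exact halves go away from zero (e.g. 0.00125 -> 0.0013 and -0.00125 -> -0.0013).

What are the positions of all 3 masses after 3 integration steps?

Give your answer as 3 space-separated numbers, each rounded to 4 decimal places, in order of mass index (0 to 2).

Answer: 4.9700 7.6114 10.4186

Derivation:
Step 0: x=[5.0000 8.0000 10.0000] v=[0.0000 0.0000 0.0000]
Step 1: x=[5.0000 7.9200 10.0800] v=[0.0000 -0.4000 0.4000]
Step 2: x=[4.9936 7.7792 10.2272] v=[-0.0320 -0.7040 0.7360]
Step 3: x=[4.9700 7.6114 10.4186] v=[-0.1178 -0.8390 0.9568]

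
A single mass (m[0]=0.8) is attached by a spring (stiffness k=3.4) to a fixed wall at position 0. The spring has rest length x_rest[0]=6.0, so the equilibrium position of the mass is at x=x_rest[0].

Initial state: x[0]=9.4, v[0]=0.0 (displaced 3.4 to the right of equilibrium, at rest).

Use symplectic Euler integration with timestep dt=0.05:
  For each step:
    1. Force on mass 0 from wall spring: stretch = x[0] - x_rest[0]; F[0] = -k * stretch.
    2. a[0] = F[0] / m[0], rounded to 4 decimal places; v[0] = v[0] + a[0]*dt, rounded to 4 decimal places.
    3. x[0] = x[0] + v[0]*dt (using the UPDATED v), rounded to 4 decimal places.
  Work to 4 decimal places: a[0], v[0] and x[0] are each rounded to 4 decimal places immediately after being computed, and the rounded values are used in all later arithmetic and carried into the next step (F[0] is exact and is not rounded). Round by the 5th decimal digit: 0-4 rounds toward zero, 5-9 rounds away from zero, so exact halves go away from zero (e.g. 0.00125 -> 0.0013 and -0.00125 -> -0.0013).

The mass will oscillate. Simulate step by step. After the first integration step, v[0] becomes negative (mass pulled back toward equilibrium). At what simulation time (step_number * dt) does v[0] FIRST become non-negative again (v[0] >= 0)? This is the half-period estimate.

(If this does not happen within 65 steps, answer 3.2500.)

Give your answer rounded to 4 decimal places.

Answer: 1.5500

Derivation:
Step 0: x=[9.4000] v=[0.0000]
Step 1: x=[9.3639] v=[-0.7225]
Step 2: x=[9.2920] v=[-1.4373]
Step 3: x=[9.1852] v=[-2.1369]
Step 4: x=[9.0445] v=[-2.8138]
Step 5: x=[8.8715] v=[-3.4608]
Step 6: x=[8.6680] v=[-4.0710]
Step 7: x=[8.4361] v=[-4.6380]
Step 8: x=[8.1783] v=[-5.1557]
Step 9: x=[7.8974] v=[-5.6186]
Step 10: x=[7.5963] v=[-6.0218]
Step 11: x=[7.2783] v=[-6.3610]
Step 12: x=[6.9467] v=[-6.6326]
Step 13: x=[6.6050] v=[-6.8338]
Step 14: x=[6.2569] v=[-6.9624]
Step 15: x=[5.9061] v=[-7.0170]
Step 16: x=[5.5563] v=[-6.9970]
Step 17: x=[5.2112] v=[-6.9027]
Step 18: x=[4.8744] v=[-6.7351]
Step 19: x=[4.5496] v=[-6.4959]
Step 20: x=[4.2402] v=[-6.1877]
Step 21: x=[3.9495] v=[-5.8137]
Step 22: x=[3.6806] v=[-5.3780]
Step 23: x=[3.4363] v=[-4.8851]
Step 24: x=[3.2193] v=[-4.3403]
Step 25: x=[3.0318] v=[-3.7494]
Step 26: x=[2.8759] v=[-3.1187]
Step 27: x=[2.7532] v=[-2.4548]
Step 28: x=[2.6650] v=[-1.7649]
Step 29: x=[2.6122] v=[-1.0562]
Step 30: x=[2.5954] v=[-0.3363]
Step 31: x=[2.6148] v=[0.3872]
First v>=0 after going negative at step 31, time=1.5500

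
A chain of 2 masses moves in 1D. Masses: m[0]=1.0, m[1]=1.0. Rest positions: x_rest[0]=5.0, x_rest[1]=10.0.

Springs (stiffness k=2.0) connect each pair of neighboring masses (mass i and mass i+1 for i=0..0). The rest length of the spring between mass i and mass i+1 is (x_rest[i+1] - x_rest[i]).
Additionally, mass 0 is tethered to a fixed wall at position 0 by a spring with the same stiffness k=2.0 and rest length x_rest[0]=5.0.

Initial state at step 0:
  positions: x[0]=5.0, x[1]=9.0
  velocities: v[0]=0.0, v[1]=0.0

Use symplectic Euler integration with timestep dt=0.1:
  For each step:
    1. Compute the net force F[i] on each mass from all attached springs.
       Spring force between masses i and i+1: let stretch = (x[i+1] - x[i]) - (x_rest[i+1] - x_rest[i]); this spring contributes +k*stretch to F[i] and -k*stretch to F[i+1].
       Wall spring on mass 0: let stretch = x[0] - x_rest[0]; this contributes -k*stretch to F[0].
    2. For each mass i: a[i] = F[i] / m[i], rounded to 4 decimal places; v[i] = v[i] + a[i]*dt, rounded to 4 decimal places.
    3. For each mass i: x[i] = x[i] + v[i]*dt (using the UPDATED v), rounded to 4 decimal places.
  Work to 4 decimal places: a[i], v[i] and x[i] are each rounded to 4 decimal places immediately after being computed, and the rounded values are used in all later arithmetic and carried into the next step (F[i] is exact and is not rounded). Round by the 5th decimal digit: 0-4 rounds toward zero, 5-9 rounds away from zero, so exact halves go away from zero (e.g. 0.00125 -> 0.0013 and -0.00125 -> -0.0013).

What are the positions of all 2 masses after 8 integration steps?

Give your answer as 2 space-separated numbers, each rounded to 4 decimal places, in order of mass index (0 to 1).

Step 0: x=[5.0000 9.0000] v=[0.0000 0.0000]
Step 1: x=[4.9800 9.0200] v=[-0.2000 0.2000]
Step 2: x=[4.9412 9.0592] v=[-0.3880 0.3920]
Step 3: x=[4.8859 9.1160] v=[-0.5526 0.5684]
Step 4: x=[4.8175 9.1882] v=[-0.6838 0.7224]
Step 5: x=[4.7402 9.2730] v=[-0.7732 0.8483]
Step 6: x=[4.6587 9.3672] v=[-0.8147 0.9417]
Step 7: x=[4.5782 9.4672] v=[-0.8047 1.0000]
Step 8: x=[4.5040 9.5694] v=[-0.7425 1.0222]

Answer: 4.5040 9.5694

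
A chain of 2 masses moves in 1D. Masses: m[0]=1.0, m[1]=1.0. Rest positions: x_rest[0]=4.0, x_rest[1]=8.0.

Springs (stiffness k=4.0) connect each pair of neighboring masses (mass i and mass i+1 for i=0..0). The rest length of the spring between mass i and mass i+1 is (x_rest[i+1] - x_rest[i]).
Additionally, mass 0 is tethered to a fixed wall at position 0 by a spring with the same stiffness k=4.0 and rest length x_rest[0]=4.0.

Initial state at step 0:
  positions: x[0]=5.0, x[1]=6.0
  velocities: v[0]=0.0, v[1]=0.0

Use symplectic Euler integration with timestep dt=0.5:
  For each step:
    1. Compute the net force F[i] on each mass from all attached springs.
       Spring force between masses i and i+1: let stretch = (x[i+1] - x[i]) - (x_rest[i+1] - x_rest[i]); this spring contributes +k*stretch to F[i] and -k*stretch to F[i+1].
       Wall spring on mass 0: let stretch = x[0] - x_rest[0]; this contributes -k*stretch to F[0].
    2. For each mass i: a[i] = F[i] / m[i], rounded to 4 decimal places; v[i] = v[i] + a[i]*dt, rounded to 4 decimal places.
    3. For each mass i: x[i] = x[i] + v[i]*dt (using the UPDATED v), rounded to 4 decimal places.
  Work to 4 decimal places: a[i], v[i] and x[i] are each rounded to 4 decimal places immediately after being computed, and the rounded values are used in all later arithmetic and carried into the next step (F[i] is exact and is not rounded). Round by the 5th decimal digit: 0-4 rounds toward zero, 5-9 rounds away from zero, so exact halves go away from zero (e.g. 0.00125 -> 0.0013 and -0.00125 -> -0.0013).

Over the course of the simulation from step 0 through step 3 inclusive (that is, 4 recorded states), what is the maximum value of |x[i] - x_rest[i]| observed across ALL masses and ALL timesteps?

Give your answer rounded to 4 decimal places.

Answer: 3.0000

Derivation:
Step 0: x=[5.0000 6.0000] v=[0.0000 0.0000]
Step 1: x=[1.0000 9.0000] v=[-8.0000 6.0000]
Step 2: x=[4.0000 8.0000] v=[6.0000 -2.0000]
Step 3: x=[7.0000 7.0000] v=[6.0000 -2.0000]
Max displacement = 3.0000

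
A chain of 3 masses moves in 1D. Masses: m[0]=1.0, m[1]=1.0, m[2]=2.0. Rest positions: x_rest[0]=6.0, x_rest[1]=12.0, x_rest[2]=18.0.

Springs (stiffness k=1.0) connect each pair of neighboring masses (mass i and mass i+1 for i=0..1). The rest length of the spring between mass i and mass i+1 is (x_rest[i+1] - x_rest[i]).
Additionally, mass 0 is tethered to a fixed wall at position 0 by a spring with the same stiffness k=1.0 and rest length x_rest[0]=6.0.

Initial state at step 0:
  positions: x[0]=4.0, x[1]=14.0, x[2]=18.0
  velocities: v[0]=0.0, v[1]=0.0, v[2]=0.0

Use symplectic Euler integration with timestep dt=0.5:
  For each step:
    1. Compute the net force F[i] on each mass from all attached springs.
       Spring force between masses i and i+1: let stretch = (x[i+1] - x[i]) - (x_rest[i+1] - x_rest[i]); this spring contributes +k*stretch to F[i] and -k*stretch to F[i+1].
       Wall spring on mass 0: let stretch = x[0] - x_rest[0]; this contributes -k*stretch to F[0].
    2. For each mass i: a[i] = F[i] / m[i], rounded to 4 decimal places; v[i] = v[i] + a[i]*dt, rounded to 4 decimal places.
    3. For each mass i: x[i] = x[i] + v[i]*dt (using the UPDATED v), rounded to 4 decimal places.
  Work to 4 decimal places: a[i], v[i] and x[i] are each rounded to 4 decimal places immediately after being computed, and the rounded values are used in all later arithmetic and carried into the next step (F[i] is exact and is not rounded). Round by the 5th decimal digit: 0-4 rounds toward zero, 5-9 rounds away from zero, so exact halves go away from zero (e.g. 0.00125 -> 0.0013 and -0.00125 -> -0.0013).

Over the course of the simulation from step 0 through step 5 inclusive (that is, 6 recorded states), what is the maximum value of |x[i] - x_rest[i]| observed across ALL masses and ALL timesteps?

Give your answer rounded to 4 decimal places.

Answer: 2.2344

Derivation:
Step 0: x=[4.0000 14.0000 18.0000] v=[0.0000 0.0000 0.0000]
Step 1: x=[5.5000 12.5000 18.2500] v=[3.0000 -3.0000 0.5000]
Step 2: x=[7.3750 10.6875 18.5313] v=[3.7500 -3.6250 0.5625]
Step 3: x=[8.2344 10.0078 18.5821] v=[1.7188 -1.3594 0.1016]
Step 4: x=[7.4786 11.0284 18.3111] v=[-1.5117 2.0411 -0.5420]
Step 5: x=[5.7406 12.9822 17.8798] v=[-3.4761 3.9076 -0.8627]
Max displacement = 2.2344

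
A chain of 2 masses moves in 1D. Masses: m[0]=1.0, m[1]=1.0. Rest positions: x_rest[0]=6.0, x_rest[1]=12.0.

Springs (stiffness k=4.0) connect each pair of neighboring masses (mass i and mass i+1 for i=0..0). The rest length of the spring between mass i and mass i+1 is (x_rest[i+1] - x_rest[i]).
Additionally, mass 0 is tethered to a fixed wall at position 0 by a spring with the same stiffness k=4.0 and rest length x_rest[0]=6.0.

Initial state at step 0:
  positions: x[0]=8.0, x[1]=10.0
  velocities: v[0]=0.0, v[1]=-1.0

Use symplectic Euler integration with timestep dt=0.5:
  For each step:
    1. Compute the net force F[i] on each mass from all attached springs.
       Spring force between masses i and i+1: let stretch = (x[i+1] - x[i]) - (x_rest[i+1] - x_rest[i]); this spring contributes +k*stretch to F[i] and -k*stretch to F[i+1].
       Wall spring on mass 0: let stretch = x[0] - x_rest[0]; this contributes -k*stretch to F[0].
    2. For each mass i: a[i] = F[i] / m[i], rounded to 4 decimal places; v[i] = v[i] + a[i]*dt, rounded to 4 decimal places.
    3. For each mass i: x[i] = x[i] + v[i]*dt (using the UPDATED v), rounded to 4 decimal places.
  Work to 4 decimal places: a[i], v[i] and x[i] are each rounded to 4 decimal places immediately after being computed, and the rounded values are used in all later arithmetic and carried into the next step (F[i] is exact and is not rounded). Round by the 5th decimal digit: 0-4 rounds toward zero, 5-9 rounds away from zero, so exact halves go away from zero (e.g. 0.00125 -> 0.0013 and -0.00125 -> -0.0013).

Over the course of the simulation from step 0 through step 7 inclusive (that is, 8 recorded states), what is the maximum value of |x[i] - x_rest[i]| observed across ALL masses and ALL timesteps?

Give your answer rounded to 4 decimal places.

Step 0: x=[8.0000 10.0000] v=[0.0000 -1.0000]
Step 1: x=[2.0000 13.5000] v=[-12.0000 7.0000]
Step 2: x=[5.5000 11.5000] v=[7.0000 -4.0000]
Step 3: x=[9.5000 9.5000] v=[8.0000 -4.0000]
Step 4: x=[4.0000 13.5000] v=[-11.0000 8.0000]
Step 5: x=[4.0000 14.0000] v=[0.0000 1.0000]
Step 6: x=[10.0000 10.5000] v=[12.0000 -7.0000]
Step 7: x=[6.5000 12.5000] v=[-7.0000 4.0000]
Max displacement = 4.0000

Answer: 4.0000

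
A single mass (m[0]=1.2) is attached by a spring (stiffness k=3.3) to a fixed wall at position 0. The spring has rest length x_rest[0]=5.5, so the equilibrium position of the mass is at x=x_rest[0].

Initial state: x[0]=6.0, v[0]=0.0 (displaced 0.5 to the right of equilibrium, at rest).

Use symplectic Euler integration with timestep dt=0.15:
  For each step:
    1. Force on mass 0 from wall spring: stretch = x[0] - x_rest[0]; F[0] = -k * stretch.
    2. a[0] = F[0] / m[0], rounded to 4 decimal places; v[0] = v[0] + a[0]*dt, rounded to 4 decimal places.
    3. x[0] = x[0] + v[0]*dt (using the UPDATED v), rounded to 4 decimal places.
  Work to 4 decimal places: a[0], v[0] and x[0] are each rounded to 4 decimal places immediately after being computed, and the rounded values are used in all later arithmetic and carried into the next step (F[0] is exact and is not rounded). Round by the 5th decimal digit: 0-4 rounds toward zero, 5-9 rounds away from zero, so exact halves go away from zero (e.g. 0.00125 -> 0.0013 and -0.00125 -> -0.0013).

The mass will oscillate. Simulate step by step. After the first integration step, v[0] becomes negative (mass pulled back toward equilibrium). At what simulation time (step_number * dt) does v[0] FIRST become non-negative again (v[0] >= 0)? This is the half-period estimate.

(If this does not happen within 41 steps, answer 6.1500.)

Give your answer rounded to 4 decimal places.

Answer: 1.9500

Derivation:
Step 0: x=[6.0000] v=[0.0000]
Step 1: x=[5.9691] v=[-0.2063]
Step 2: x=[5.9091] v=[-0.3998]
Step 3: x=[5.8238] v=[-0.5686]
Step 4: x=[5.7185] v=[-0.7022]
Step 5: x=[5.5997] v=[-0.7923]
Step 6: x=[5.4747] v=[-0.8334]
Step 7: x=[5.3513] v=[-0.8230]
Step 8: x=[5.2370] v=[-0.7617]
Step 9: x=[5.1390] v=[-0.6532]
Step 10: x=[5.0634] v=[-0.5043]
Step 11: x=[5.0148] v=[-0.3242]
Step 12: x=[4.9962] v=[-0.1241]
Step 13: x=[5.0088] v=[0.0837]
First v>=0 after going negative at step 13, time=1.9500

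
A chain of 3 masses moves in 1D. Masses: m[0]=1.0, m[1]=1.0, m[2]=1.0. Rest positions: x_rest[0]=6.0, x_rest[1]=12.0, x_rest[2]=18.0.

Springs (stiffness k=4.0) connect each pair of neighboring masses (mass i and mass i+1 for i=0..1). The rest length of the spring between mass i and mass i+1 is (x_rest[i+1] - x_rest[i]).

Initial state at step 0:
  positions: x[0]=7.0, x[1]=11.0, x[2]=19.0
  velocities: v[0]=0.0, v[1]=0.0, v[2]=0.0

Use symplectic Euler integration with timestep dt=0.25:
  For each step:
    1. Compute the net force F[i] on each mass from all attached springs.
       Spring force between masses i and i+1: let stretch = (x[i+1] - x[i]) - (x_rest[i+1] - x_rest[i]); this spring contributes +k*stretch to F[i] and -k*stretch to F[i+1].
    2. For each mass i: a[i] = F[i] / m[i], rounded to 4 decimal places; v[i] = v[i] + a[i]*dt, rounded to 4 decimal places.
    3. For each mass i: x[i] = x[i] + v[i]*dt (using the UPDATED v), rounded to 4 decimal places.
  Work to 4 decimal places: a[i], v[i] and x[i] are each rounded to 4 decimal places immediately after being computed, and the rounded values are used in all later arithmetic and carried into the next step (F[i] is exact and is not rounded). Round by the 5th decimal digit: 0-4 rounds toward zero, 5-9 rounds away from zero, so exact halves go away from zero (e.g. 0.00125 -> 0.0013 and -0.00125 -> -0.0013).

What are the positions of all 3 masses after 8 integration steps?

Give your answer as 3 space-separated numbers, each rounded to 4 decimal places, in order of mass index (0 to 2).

Answer: 6.5099 11.9807 18.5099

Derivation:
Step 0: x=[7.0000 11.0000 19.0000] v=[0.0000 0.0000 0.0000]
Step 1: x=[6.5000 12.0000 18.5000] v=[-2.0000 4.0000 -2.0000]
Step 2: x=[5.8750 13.2500 17.8750] v=[-2.5000 5.0000 -2.5000]
Step 3: x=[5.5938 13.8125 17.5938] v=[-1.1250 2.2500 -1.1250]
Step 4: x=[5.8672 13.2657 17.8672] v=[1.0937 -2.1874 1.0937]
Step 5: x=[6.4903 12.0196 18.4903] v=[2.4922 -4.9844 2.4922]
Step 6: x=[6.9957 11.0089 18.9957] v=[2.0215 -4.0430 2.0215]
Step 7: x=[7.0044 10.9916 19.0044] v=[0.0347 -0.0694 0.0347]
Step 8: x=[6.5099 11.9807 18.5099] v=[-1.9781 3.9562 -1.9781]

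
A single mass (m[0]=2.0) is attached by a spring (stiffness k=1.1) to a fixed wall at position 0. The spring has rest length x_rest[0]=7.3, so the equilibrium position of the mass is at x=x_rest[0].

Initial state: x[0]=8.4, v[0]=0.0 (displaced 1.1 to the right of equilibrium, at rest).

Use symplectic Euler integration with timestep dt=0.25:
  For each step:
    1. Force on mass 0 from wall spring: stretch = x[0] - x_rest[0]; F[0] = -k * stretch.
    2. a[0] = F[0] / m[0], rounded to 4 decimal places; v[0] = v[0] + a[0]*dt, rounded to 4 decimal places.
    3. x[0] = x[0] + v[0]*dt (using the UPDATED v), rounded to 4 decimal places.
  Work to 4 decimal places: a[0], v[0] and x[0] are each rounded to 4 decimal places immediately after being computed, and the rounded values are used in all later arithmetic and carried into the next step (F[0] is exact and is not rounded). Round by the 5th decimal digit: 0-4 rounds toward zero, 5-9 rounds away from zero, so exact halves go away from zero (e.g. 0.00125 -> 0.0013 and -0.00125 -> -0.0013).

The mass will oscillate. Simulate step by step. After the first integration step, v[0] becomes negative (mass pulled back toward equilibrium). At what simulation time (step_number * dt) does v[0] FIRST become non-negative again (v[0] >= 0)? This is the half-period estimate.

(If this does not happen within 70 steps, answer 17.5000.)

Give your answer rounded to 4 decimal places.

Step 0: x=[8.4000] v=[0.0000]
Step 1: x=[8.3622] v=[-0.1513]
Step 2: x=[8.2879] v=[-0.2974]
Step 3: x=[8.1796] v=[-0.4332]
Step 4: x=[8.0411] v=[-0.5542]
Step 5: x=[7.8771] v=[-0.6561]
Step 6: x=[7.6932] v=[-0.7355]
Step 7: x=[7.4958] v=[-0.7896]
Step 8: x=[7.2917] v=[-0.8165]
Step 9: x=[7.0879] v=[-0.8154]
Step 10: x=[6.8914] v=[-0.7862]
Step 11: x=[6.7089] v=[-0.7300]
Step 12: x=[6.5467] v=[-0.6487]
Step 13: x=[6.4104] v=[-0.5451]
Step 14: x=[6.3047] v=[-0.4228]
Step 15: x=[6.2332] v=[-0.2860]
Step 16: x=[6.1984] v=[-0.1393]
Step 17: x=[6.2015] v=[0.0122]
First v>=0 after going negative at step 17, time=4.2500

Answer: 4.2500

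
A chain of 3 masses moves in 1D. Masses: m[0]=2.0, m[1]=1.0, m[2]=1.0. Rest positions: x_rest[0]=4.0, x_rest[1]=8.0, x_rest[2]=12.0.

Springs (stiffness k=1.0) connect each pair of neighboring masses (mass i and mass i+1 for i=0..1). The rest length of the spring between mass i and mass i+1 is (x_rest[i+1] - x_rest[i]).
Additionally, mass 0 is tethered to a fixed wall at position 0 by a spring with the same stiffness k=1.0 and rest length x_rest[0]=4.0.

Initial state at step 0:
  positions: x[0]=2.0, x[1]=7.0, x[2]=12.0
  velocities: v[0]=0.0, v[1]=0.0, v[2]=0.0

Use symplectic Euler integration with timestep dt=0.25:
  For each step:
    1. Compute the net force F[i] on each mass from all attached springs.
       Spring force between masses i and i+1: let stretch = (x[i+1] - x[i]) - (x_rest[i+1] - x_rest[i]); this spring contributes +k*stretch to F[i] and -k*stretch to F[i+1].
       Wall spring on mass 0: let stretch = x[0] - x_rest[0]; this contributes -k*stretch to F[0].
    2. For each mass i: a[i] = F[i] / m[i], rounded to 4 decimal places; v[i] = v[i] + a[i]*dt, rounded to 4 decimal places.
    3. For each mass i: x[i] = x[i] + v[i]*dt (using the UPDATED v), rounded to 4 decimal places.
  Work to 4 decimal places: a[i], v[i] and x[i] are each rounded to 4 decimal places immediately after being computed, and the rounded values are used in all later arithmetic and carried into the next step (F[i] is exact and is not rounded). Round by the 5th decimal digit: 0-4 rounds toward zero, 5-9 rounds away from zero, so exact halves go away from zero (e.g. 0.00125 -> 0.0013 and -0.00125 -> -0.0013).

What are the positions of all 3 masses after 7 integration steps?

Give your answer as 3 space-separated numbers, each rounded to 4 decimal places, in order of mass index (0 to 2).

Step 0: x=[2.0000 7.0000 12.0000] v=[0.0000 0.0000 0.0000]
Step 1: x=[2.0938 7.0000 11.9375] v=[0.3750 0.0000 -0.2500]
Step 2: x=[2.2755 7.0020 11.8164] v=[0.7266 0.0078 -0.4844]
Step 3: x=[2.5338 7.0095 11.6444] v=[1.0330 0.0298 -0.6880]
Step 4: x=[2.8528 7.0269 11.4327] v=[1.2758 0.0696 -0.8467]
Step 5: x=[3.2131 7.0588 11.1957] v=[1.4410 0.1275 -0.9482]
Step 6: x=[3.5931 7.1089 10.9501] v=[1.5201 0.2003 -0.9824]
Step 7: x=[3.9707 7.1793 10.7144] v=[1.5104 0.2817 -0.9427]

Answer: 3.9707 7.1793 10.7144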